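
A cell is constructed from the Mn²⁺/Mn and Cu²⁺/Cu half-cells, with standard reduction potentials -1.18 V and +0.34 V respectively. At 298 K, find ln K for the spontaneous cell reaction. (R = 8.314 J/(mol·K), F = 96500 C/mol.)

ln K = 118.4

E°_cell = +0.34 − (-1.18) = 1.52 V, with n = 2 electrons transferred.
At equilibrium E = 0, so the Nernst equation gives ln K = nFE°/RT = (2)(96500)(1.52)/((8.314)(298)) = 118.41.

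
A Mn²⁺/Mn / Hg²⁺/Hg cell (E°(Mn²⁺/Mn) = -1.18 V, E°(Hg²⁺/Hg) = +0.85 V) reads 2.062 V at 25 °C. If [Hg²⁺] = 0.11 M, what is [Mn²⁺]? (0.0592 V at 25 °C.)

0.0091 M

From the Nernst equation, log Q = n(E° − E)/0.0592 = 2(2.03 − 2.062)/0.0592 = -1.081, so Q = 0.0830.
With Q = [Mn²⁺]/[Hg²⁺] and the known concentrations, [Mn²⁺] in the numerator gives [Mn²⁺] = 0.0091 M.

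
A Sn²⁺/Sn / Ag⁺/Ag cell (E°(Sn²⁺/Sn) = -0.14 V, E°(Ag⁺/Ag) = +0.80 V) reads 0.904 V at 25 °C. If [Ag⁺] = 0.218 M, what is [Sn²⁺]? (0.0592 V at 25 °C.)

From the Nernst equation, log Q = n(E° − E)/0.0592 = 2(0.94 − 0.904)/0.0592 = 1.216, so Q = 16.5.
With Q = [Sn²⁺]/[Ag⁺]^2 and the known concentrations, [Sn²⁺] in the numerator gives [Sn²⁺] = 0.78 M.

0.78 M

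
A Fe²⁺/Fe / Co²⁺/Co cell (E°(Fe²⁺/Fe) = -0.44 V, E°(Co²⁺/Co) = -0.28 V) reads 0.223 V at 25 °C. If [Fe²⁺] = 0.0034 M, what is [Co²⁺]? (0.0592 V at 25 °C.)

0.46 M

From the Nernst equation, log Q = n(E° − E)/0.0592 = 2(0.16 − 0.223)/0.0592 = -2.128, so Q = 0.00744.
With Q = [Fe²⁺]/[Co²⁺] and the known concentrations, [Co²⁺] in the denominator gives [Co²⁺] = 0.46 M.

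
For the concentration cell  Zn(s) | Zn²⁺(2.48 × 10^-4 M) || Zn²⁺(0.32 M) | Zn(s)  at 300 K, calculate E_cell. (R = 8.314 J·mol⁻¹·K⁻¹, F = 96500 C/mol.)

0.093 V

Both half-cells are Zn²⁺/Zn, so E°_cell = 0. The concentrated side is the cathode; the cell reaction moves Zn²⁺ from high to low concentration with n = 2.
Q = [Zn²⁺]_dilute/[Zn²⁺]_conc = 2.48 × 10^-4/0.32 = 7.75 × 10^-4.
E = 0 − (RT/nF) ln Q = −((8.314×300)/(2×96500))(-7.163) = 0.0926 V.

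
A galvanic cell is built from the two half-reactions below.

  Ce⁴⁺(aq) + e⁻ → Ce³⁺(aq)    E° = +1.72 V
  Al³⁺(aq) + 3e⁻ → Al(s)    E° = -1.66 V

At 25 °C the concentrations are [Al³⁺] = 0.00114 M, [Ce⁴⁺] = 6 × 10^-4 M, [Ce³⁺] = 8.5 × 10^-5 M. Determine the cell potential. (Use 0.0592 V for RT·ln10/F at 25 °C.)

3.49 V

The Ce⁴⁺/Ce³⁺ couple has the higher reduction potential and acts as the cathode, so E°_cell = +1.72 − (-1.66) = 3.38 V.
Balancing electrons gives n = 3; the reaction quotient is Q = [Al³⁺]·[Ce³⁺]^3/[Ce⁴⁺]^3 = 3.24 × 10^-6.
At 25 °C, E = E° − (0.0592/n) log Q = 3.38 − (0.0592/3)(-5.489) = 3.380 + 0.108 = 3.488 V.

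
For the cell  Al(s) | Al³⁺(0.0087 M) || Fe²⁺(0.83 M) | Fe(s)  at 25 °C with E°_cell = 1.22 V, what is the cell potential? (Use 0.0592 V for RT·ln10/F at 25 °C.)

1.26 V

Balancing electrons gives n = 6; the reaction quotient is Q = [Al³⁺]^2/[Fe²⁺]^3 = 1.32 × 10^-4.
At 25 °C, E = E° − (0.0592/n) log Q = 1.22 − (0.0592/6)(-3.878) = 1.220 + 0.038 = 1.258 V.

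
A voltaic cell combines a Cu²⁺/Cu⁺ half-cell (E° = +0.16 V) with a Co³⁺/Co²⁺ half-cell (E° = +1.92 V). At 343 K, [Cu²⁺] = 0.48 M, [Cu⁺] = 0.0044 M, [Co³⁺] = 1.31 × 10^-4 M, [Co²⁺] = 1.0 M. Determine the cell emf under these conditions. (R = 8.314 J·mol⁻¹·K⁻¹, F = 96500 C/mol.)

1.36 V

The Co³⁺/Co²⁺ couple has the higher reduction potential and acts as the cathode, so E°_cell = +1.92 − (+0.16) = 1.76 V.
Balancing electrons gives n = 1; the reaction quotient is Q = [Cu²⁺]·[Co²⁺]/([Cu⁺]·[Co³⁺]) = 8.33 × 10^5.
E = E° − (RT/nF) ln Q = 1.76 − (8.314×343)/(1×96500) × (13.632) = 1.760 − 0.403 = 1.357 V.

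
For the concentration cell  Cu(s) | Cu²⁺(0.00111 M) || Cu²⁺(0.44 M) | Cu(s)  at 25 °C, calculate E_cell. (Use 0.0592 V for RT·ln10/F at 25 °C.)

0.077 V

Both half-cells are Cu²⁺/Cu, so E°_cell = 0. The concentrated side is the cathode; the cell reaction moves Cu²⁺ from high to low concentration with n = 2.
Q = [Cu²⁺]_dilute/[Cu²⁺]_conc = 0.00111/0.44 = 0.00252.
E = 0 − (0.0592/2) log Q = −(0.0592/2)(-2.598) = 0.0769 V.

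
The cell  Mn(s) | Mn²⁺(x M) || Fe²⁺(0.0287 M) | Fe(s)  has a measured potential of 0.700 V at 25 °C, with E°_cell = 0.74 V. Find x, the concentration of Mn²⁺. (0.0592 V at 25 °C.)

From the Nernst equation, log Q = n(E° − E)/0.0592 = 2(0.74 − 0.700)/0.0592 = 1.351, so Q = 22.5.
With Q = [Mn²⁺]/[Fe²⁺] and the known concentrations, [Mn²⁺] in the numerator gives [Mn²⁺] = 0.64 M.

0.64 M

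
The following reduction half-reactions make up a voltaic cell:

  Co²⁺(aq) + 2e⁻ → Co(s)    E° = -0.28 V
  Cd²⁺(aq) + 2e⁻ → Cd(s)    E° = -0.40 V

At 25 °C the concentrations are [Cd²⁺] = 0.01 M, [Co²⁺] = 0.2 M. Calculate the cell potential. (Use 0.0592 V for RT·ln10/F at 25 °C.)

0.159 V

The Co²⁺/Co couple has the higher reduction potential and acts as the cathode, so E°_cell = -0.28 − (-0.40) = 0.12 V.
Balancing electrons gives n = 2; the reaction quotient is Q = [Cd²⁺]/[Co²⁺] = 0.0500.
At 25 °C, E = E° − (0.0592/n) log Q = 0.12 − (0.0592/2)(-1.301) = 0.120 + 0.039 = 0.159 V.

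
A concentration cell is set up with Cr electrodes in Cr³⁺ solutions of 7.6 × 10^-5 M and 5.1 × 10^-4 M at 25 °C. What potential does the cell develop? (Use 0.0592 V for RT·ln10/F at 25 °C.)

Both half-cells are Cr³⁺/Cr, so E°_cell = 0. The concentrated side is the cathode; the cell reaction moves Cr³⁺ from high to low concentration with n = 3.
Q = [Cr³⁺]_dilute/[Cr³⁺]_conc = 7.6 × 10^-5/5.1 × 10^-4 = 0.149.
E = 0 − (0.0592/3) log Q = −(0.0592/3)(-0.827) = 0.0163 V.

0.016 V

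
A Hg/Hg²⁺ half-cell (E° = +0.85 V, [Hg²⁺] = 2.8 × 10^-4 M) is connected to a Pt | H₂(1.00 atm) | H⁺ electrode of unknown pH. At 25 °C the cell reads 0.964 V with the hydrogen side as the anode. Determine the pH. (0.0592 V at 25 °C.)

pH = 3.70

E°_cell = 0.85 V and n = 2.
log Q = n(E° − E)/0.0592 = 2×(0.85 − 0.964)/0.0592 = -3.851.
With Q = [H⁺]^2 / ([Hg²⁺]·P(H₂)), solving for [H⁺] gives log[H⁺] = -3.702, so pH = 3.70.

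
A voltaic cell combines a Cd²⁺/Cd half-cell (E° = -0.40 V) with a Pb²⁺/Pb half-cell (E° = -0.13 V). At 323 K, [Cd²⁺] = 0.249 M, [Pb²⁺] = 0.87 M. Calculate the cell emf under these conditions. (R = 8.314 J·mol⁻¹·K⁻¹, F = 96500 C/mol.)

The Pb²⁺/Pb couple has the higher reduction potential and acts as the cathode, so E°_cell = -0.13 − (-0.40) = 0.27 V.
Balancing electrons gives n = 2; the reaction quotient is Q = [Cd²⁺]/[Pb²⁺] = 0.286.
E = E° − (RT/nF) ln Q = 0.27 − (8.314×323)/(2×96500) × (-1.251) = 0.270 + 0.017 = 0.287 V.

0.287 V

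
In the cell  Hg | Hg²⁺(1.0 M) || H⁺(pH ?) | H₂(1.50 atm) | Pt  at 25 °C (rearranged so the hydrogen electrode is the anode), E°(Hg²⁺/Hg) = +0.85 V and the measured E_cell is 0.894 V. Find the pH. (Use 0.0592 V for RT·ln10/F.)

pH = 0.66

E°_cell = 0.85 V and n = 2.
log Q = n(E° − E)/0.0592 = 2×(0.85 − 0.894)/0.0592 = -1.486.
With Q = [H⁺]^2 / ([Hg²⁺]·P(H₂)), solving for [H⁺] gives log[H⁺] = -0.655, so pH = 0.66.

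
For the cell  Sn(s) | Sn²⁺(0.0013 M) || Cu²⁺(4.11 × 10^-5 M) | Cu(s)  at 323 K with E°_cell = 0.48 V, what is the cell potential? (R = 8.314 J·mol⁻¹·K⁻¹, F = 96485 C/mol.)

Balancing electrons gives n = 2; the reaction quotient is Q = [Sn²⁺]/[Cu²⁺] = 31.6.
E = E° − (RT/nF) ln Q = 0.48 − (8.314×323)/(2×96485) × (3.454) = 0.480 − 0.048 = 0.432 V.

0.432 V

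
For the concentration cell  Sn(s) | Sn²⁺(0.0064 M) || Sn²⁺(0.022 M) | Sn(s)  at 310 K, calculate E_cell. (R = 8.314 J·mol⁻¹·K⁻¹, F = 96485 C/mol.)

Both half-cells are Sn²⁺/Sn, so E°_cell = 0. The concentrated side is the cathode; the cell reaction moves Sn²⁺ from high to low concentration with n = 2.
Q = [Sn²⁺]_dilute/[Sn²⁺]_conc = 0.0064/0.022 = 0.291.
E = 0 − (RT/nF) ln Q = −((8.314×310)/(2×96485))(-1.235) = 0.0165 V.

0.016 V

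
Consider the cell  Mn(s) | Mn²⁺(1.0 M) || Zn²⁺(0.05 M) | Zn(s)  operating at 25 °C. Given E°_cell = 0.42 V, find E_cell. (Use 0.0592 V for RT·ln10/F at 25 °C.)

Balancing electrons gives n = 2; the reaction quotient is Q = [Mn²⁺]/[Zn²⁺] = 20.0.
At 25 °C, E = E° − (0.0592/n) log Q = 0.42 − (0.0592/2)(1.301) = 0.420 − 0.039 = 0.381 V.

0.381 V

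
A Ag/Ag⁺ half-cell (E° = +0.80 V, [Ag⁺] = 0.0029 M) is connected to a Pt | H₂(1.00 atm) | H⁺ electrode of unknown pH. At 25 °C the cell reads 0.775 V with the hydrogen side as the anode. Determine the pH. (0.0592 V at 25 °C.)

E°_cell = 0.80 V and n = 2.
log Q = n(E° − E)/0.0592 = 2×(0.80 − 0.775)/0.0592 = 0.845.
With Q = [H⁺]^2 / ([Ag⁺]^2·P(H₂)), solving for [H⁺] gives log[H⁺] = -2.115, so pH = 2.12.

pH = 2.12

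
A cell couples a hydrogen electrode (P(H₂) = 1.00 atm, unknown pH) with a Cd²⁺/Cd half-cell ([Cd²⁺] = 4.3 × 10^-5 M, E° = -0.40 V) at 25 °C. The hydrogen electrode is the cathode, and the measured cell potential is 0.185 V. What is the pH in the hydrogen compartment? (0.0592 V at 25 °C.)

E°_cell = 0.40 V and n = 2.
log Q = n(E° − E)/0.0592 = 2×(0.40 − 0.185)/0.0592 = 7.264.
With Q = [Cd²⁺]·P(H₂) / [H⁺]^2, solving for [H⁺] gives log[H⁺] = -5.815, so pH = 5.82.

pH = 5.82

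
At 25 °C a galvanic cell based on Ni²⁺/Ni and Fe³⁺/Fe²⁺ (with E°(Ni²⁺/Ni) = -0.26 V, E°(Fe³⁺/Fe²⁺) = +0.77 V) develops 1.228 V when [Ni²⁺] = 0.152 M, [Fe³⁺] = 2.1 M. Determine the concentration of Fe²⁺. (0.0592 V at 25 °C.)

0.0024 M

From the Nernst equation, log Q = n(E° − E)/0.0592 = 2(1.03 − 1.228)/0.0592 = -6.689, so Q = 2.05 × 10^-7.
With Q = [Ni²⁺]·[Fe²⁺]^2/[Fe³⁺]^2 and the known concentrations, [Fe²⁺]^2 in the numerator gives [Fe²⁺] = 0.0024 M.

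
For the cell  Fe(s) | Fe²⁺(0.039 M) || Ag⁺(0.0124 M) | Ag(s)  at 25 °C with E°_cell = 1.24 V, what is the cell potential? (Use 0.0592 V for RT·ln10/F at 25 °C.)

1.17 V

Balancing electrons gives n = 2; the reaction quotient is Q = [Fe²⁺]/[Ag⁺]^2 = 254.
At 25 °C, E = E° − (0.0592/n) log Q = 1.24 − (0.0592/2)(2.404) = 1.240 − 0.071 = 1.169 V.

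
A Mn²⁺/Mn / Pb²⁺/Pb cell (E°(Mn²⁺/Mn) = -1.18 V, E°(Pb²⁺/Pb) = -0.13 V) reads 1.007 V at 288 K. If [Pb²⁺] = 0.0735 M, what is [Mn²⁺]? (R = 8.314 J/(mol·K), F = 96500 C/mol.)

2.4 M

From the Nernst equation, ln Q = nF(E° − E)/RT = 2×96500×(1.05 − 1.007)/(8.314×288) = 3.466, so Q = 32.0.
With Q = [Mn²⁺]/[Pb²⁺] and the known concentrations, [Mn²⁺] in the numerator gives [Mn²⁺] = 2.4 M.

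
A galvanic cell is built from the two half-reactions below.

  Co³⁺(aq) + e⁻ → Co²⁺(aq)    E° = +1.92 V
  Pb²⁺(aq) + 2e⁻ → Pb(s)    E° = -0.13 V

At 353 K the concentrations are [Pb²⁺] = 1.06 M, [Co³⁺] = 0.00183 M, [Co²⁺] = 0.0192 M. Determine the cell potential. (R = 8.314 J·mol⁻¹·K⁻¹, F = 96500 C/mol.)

The Co³⁺/Co²⁺ couple has the higher reduction potential and acts as the cathode, so E°_cell = +1.92 − (-0.13) = 2.05 V.
Balancing electrons gives n = 2; the reaction quotient is Q = [Pb²⁺]·[Co²⁺]^2/[Co³⁺]^2 = 117.
E = E° − (RT/nF) ln Q = 2.05 − (8.314×353)/(2×96500) × (4.759) = 2.050 − 0.072 = 1.978 V.

1.98 V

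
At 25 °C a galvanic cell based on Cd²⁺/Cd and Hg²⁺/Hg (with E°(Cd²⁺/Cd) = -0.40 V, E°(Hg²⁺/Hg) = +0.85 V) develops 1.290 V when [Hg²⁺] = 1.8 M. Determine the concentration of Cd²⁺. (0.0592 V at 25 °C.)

0.08 M

From the Nernst equation, log Q = n(E° − E)/0.0592 = 2(1.25 − 1.290)/0.0592 = -1.351, so Q = 0.0445.
With Q = [Cd²⁺]/[Hg²⁺] and the known concentrations, [Cd²⁺] in the numerator gives [Cd²⁺] = 0.08 M.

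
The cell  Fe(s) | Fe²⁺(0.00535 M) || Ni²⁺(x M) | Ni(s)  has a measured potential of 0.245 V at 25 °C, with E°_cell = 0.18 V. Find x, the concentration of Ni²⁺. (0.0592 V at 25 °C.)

0.84 M

From the Nernst equation, log Q = n(E° − E)/0.0592 = 2(0.18 − 0.245)/0.0592 = -2.196, so Q = 0.00637.
With Q = [Fe²⁺]/[Ni²⁺] and the known concentrations, [Ni²⁺] in the denominator gives [Ni²⁺] = 0.84 M.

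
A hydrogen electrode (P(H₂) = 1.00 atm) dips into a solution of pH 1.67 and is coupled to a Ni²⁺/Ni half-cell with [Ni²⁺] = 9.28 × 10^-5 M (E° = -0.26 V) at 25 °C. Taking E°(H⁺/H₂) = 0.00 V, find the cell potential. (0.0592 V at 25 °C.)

0.28 V

The hydrogen couple is the cathode, so E°_cell = 0.26 V; n = 2.
[H⁺] = 10^(−1.67) = 0.021 M, and Q = [Ni²⁺]·P(H₂) / [H⁺]^2 = 0.203.
E = E° − (0.0592/2) log Q = 0.26 − (0.0592/2)(-0.692) = 0.280 V.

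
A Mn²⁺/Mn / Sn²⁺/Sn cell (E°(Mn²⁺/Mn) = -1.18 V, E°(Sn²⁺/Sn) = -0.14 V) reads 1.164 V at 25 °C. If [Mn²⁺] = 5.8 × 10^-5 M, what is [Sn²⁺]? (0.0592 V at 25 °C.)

From the Nernst equation, log Q = n(E° − E)/0.0592 = 2(1.04 − 1.164)/0.0592 = -4.189, so Q = 6.47 × 10^-5.
With Q = [Mn²⁺]/[Sn²⁺] and the known concentrations, [Sn²⁺] in the denominator gives [Sn²⁺] = 0.9 M.

0.9 M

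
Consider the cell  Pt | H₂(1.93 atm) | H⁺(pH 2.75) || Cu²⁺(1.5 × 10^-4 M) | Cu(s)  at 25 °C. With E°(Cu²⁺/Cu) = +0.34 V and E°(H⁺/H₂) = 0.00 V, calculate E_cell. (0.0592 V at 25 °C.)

0.40 V

The Cu²⁺/Cu couple is the cathode, so E°_cell = 0.34 V; n = 2.
[H⁺] = 10^(−2.75) = 0.0018 M, and Q = [H⁺]^2 / ([Cu²⁺]·P(H₂)) = 0.0109.
E = E° − (0.0592/2) log Q = 0.34 − (0.0592/2)(-1.962) = 0.398 V.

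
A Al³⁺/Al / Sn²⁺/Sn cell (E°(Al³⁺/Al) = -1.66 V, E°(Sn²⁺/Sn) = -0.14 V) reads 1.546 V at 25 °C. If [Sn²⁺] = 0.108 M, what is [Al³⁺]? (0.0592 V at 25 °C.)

From the Nernst equation, log Q = n(E° − E)/0.0592 = 6(1.52 − 1.546)/0.0592 = -2.635, so Q = 0.00232.
With Q = [Al³⁺]^2/[Sn²⁺]^3 and the known concentrations, [Al³⁺]^2 in the numerator gives [Al³⁺] = 0.0017 M.

0.0017 M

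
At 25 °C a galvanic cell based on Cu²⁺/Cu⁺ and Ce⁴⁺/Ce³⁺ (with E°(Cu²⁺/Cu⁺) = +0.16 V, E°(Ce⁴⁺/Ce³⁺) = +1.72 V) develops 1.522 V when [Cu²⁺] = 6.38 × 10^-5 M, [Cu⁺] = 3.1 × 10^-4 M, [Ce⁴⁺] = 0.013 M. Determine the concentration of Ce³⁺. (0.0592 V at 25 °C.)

From the Nernst equation, log Q = n(E° − E)/0.0592 = 1(1.56 − 1.522)/0.0592 = 0.642, so Q = 4.38.
With Q = [Cu²⁺]·[Ce³⁺]/([Cu⁺]·[Ce⁴⁺]) and the known concentrations, [Ce³⁺] in the numerator gives [Ce³⁺] = 0.28 M.

0.28 M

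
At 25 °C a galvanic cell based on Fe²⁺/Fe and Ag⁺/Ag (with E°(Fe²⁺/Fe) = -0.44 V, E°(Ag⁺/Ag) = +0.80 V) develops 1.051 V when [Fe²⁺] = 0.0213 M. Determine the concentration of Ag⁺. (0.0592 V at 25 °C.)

From the Nernst equation, log Q = n(E° − E)/0.0592 = 2(1.24 − 1.051)/0.0592 = 6.385, so Q = 2.43 × 10^6.
With Q = [Fe²⁺]/[Ag⁺]^2 and the known concentrations, [Ag⁺]^2 in the denominator gives [Ag⁺] = 9.4 × 10^-5 M.

9.4 × 10^-5 M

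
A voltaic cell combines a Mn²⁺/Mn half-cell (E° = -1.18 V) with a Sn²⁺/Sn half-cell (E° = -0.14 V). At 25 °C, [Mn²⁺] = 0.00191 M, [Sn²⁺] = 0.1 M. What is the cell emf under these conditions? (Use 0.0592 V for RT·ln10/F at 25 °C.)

The Sn²⁺/Sn couple has the higher reduction potential and acts as the cathode, so E°_cell = -0.14 − (-1.18) = 1.04 V.
Balancing electrons gives n = 2; the reaction quotient is Q = [Mn²⁺]/[Sn²⁺] = 0.0191.
At 25 °C, E = E° − (0.0592/n) log Q = 1.04 − (0.0592/2)(-1.719) = 1.040 + 0.051 = 1.091 V.

1.09 V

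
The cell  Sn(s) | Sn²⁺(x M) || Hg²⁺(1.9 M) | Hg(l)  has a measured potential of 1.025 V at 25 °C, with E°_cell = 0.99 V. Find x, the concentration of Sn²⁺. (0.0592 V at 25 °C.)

From the Nernst equation, log Q = n(E° − E)/0.0592 = 2(0.99 − 1.025)/0.0592 = -1.182, so Q = 0.0657.
With Q = [Sn²⁺]/[Hg²⁺] and the known concentrations, [Sn²⁺] in the numerator gives [Sn²⁺] = 0.12 M.

0.12 M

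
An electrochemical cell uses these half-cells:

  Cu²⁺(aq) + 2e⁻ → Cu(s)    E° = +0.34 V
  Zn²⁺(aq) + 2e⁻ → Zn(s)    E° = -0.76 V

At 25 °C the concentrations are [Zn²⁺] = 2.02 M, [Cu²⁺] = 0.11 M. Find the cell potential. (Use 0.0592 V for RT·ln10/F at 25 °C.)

The Cu²⁺/Cu couple has the higher reduction potential and acts as the cathode, so E°_cell = +0.34 − (-0.76) = 1.10 V.
Balancing electrons gives n = 2; the reaction quotient is Q = [Zn²⁺]/[Cu²⁺] = 18.4.
At 25 °C, E = E° − (0.0592/n) log Q = 1.10 − (0.0592/2)(1.264) = 1.100 − 0.037 = 1.063 V.

1.06 V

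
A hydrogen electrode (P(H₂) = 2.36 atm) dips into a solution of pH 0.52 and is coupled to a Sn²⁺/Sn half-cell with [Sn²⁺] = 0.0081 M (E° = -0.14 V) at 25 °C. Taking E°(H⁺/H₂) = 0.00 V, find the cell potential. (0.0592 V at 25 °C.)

The hydrogen couple is the cathode, so E°_cell = 0.14 V; n = 2.
[H⁺] = 10^(−0.52) = 0.30 M, and Q = [Sn²⁺]·P(H₂) / [H⁺]^2 = 0.210.
E = E° − (0.0592/2) log Q = 0.14 − (0.0592/2)(-0.679) = 0.160 V.

0.16 V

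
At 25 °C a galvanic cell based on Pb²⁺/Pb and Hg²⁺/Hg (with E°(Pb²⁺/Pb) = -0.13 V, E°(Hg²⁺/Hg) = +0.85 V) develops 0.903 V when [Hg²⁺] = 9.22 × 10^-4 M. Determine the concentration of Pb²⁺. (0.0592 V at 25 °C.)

From the Nernst equation, log Q = n(E° − E)/0.0592 = 2(0.98 − 0.903)/0.0592 = 2.601, so Q = 399.
With Q = [Pb²⁺]/[Hg²⁺] and the known concentrations, [Pb²⁺] in the numerator gives [Pb²⁺] = 0.37 M.

0.37 M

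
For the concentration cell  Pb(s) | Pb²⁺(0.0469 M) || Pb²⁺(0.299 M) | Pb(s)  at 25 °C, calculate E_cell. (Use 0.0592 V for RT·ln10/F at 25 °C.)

0.024 V

Both half-cells are Pb²⁺/Pb, so E°_cell = 0. The concentrated side is the cathode; the cell reaction moves Pb²⁺ from high to low concentration with n = 2.
Q = [Pb²⁺]_dilute/[Pb²⁺]_conc = 0.0469/0.299 = 0.157.
E = 0 − (0.0592/2) log Q = −(0.0592/2)(-0.804) = 0.0238 V.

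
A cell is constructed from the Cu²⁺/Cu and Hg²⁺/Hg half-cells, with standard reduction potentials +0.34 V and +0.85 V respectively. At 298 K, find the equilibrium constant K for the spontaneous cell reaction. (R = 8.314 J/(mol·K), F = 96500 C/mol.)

1.8 × 10^17

E°_cell = +0.85 − (+0.34) = 0.51 V, with n = 2 electrons transferred.
At equilibrium E = 0, so the Nernst equation gives ln K = nFE°/RT = (2)(96500)(0.51)/((8.314)(298)) = 39.73.
K = e^39.73 = 1.8 × 10^17.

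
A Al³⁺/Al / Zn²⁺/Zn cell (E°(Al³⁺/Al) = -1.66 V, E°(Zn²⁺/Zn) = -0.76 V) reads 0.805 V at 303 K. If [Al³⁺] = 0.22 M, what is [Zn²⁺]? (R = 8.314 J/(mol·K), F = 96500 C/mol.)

From the Nernst equation, ln Q = nF(E° − E)/RT = 6×96500×(0.90 − 0.805)/(8.314×303) = 21.835, so Q = 3.04 × 10^9.
With Q = [Al³⁺]^2/[Zn²⁺]^3 and the known concentrations, [Zn²⁺]^3 in the denominator gives [Zn²⁺] = 2.5 × 10^-4 M.

2.5 × 10^-4 M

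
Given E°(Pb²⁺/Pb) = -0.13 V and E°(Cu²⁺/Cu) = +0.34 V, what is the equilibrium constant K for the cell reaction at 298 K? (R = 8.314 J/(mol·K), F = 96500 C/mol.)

8 × 10^15

E°_cell = +0.34 − (-0.13) = 0.47 V, with n = 2 electrons transferred.
At equilibrium E = 0, so the Nernst equation gives ln K = nFE°/RT = (2)(96500)(0.47)/((8.314)(298)) = 36.61.
K = e^36.61 = 8 × 10^15.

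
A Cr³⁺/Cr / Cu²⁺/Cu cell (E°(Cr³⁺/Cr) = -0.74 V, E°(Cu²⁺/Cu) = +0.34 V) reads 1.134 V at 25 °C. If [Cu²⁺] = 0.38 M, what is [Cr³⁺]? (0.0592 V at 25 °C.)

4.3 × 10^-4 M

From the Nernst equation, log Q = n(E° − E)/0.0592 = 6(1.08 − 1.134)/0.0592 = -5.473, so Q = 3.37 × 10^-6.
With Q = [Cr³⁺]^2/[Cu²⁺]^3 and the known concentrations, [Cr³⁺]^2 in the numerator gives [Cr³⁺] = 4.3 × 10^-4 M.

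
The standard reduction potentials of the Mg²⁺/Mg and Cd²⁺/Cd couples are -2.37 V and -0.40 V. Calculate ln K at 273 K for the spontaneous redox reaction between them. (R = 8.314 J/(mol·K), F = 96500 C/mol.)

E°_cell = -0.40 − (-2.37) = 1.97 V, with n = 2 electrons transferred.
At equilibrium E = 0, so the Nernst equation gives ln K = nFE°/RT = (2)(96500)(1.97)/((8.314)(273)) = 167.51.

ln K = 167.5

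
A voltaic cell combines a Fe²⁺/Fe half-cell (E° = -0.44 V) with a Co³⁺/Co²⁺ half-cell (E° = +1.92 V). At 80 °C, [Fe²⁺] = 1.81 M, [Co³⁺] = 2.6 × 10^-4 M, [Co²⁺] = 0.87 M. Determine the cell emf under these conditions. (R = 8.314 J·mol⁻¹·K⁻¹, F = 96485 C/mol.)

The Co³⁺/Co²⁺ couple has the higher reduction potential and acts as the cathode, so E°_cell = +1.92 − (-0.44) = 2.36 V.
Balancing electrons gives n = 2; the reaction quotient is Q = [Fe²⁺]·[Co²⁺]^2/[Co³⁺]^2 = 2.03 × 10^7.
E = E° − (RT/nF) ln Q = 2.36 − (8.314×353)/(2×96485) × (16.824) = 2.360 − 0.256 = 2.104 V.

2.10 V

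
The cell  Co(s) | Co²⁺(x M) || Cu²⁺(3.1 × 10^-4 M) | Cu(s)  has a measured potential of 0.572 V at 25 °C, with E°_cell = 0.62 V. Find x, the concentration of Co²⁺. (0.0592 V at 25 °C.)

From the Nernst equation, log Q = n(E° − E)/0.0592 = 2(0.62 − 0.572)/0.0592 = 1.622, so Q = 41.8.
With Q = [Co²⁺]/[Cu²⁺] and the known concentrations, [Co²⁺] in the numerator gives [Co²⁺] = 0.013 M.

0.013 M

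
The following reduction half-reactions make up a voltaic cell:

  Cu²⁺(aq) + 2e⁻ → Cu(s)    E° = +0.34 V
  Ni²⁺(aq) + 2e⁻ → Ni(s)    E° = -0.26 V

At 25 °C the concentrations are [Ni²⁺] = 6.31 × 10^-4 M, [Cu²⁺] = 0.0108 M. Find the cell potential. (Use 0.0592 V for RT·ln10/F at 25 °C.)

The Cu²⁺/Cu couple has the higher reduction potential and acts as the cathode, so E°_cell = +0.34 − (-0.26) = 0.60 V.
Balancing electrons gives n = 2; the reaction quotient is Q = [Ni²⁺]/[Cu²⁺] = 0.0584.
At 25 °C, E = E° − (0.0592/n) log Q = 0.60 − (0.0592/2)(-1.233) = 0.600 + 0.036 = 0.636 V.

0.636 V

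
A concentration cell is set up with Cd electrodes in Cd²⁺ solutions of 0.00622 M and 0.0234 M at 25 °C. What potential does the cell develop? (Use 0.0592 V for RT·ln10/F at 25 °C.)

0.017 V

Both half-cells are Cd²⁺/Cd, so E°_cell = 0. The concentrated side is the cathode; the cell reaction moves Cd²⁺ from high to low concentration with n = 2.
Q = [Cd²⁺]_dilute/[Cd²⁺]_conc = 0.00622/0.0234 = 0.266.
E = 0 − (0.0592/2) log Q = −(0.0592/2)(-0.575) = 0.0170 V.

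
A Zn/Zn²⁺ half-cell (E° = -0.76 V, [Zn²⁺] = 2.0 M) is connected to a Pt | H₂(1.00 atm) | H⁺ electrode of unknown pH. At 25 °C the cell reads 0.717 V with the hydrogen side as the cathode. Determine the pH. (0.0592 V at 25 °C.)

E°_cell = 0.76 V and n = 2.
log Q = n(E° − E)/0.0592 = 2×(0.76 − 0.717)/0.0592 = 1.453.
With Q = [Zn²⁺]·P(H₂) / [H⁺]^2, solving for [H⁺] gives log[H⁺] = -0.576, so pH = 0.58.

pH = 0.58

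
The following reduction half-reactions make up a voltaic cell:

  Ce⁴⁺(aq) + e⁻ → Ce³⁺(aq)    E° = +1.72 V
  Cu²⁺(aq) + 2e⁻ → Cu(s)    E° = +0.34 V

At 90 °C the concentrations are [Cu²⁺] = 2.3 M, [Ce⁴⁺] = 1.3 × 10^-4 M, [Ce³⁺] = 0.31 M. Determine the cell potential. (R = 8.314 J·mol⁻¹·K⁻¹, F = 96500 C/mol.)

The Ce⁴⁺/Ce³⁺ couple has the higher reduction potential and acts as the cathode, so E°_cell = +1.72 − (+0.34) = 1.38 V.
Balancing electrons gives n = 2; the reaction quotient is Q = [Cu²⁺]·[Ce³⁺]^2/[Ce⁴⁺]^2 = 1.31 × 10^7.
E = E° − (RT/nF) ln Q = 1.38 − (8.314×363)/(2×96500) × (16.386) = 1.380 − 0.256 = 1.124 V.

1.12 V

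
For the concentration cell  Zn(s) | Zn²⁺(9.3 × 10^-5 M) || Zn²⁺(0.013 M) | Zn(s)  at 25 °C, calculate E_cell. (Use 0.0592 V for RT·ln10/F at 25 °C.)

0.063 V

Both half-cells are Zn²⁺/Zn, so E°_cell = 0. The concentrated side is the cathode; the cell reaction moves Zn²⁺ from high to low concentration with n = 2.
Q = [Zn²⁺]_dilute/[Zn²⁺]_conc = 9.3 × 10^-5/0.013 = 0.00715.
E = 0 − (0.0592/2) log Q = −(0.0592/2)(-2.145) = 0.0635 V.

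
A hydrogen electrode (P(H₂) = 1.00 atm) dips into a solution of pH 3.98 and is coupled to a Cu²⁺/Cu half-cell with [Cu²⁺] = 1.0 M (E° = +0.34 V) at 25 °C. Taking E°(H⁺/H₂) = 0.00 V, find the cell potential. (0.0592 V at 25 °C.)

0.58 V

The Cu²⁺/Cu couple is the cathode, so E°_cell = 0.34 V; n = 2.
[H⁺] = 10^(−3.98) = 1 × 10^-4 M, and Q = [H⁺]^2 / ([Cu²⁺]·P(H₂)) = 1.1 × 10^-8.
E = E° − (0.0592/2) log Q = 0.34 − (0.0592/2)(-7.960) = 0.576 V.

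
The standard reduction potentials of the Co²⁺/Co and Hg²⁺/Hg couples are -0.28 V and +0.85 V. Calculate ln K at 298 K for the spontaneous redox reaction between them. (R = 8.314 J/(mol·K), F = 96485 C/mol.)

ln K = 88.0

E°_cell = +0.85 − (-0.28) = 1.13 V, with n = 2 electrons transferred.
At equilibrium E = 0, so the Nernst equation gives ln K = nFE°/RT = (2)(96485)(1.13)/((8.314)(298)) = 88.01.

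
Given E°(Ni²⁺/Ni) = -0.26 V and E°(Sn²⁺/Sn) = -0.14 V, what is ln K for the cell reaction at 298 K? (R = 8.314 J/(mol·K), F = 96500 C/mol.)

E°_cell = -0.14 − (-0.26) = 0.12 V, with n = 2 electrons transferred.
At equilibrium E = 0, so the Nernst equation gives ln K = nFE°/RT = (2)(96500)(0.12)/((8.314)(298)) = 9.35.

ln K = 9.3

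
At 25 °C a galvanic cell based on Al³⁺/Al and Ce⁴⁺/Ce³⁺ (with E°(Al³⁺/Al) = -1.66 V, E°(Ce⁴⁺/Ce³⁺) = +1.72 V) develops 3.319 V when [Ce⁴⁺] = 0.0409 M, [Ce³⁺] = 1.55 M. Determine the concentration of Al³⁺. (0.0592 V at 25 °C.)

0.023 M

From the Nernst equation, log Q = n(E° − E)/0.0592 = 3(3.38 − 3.319)/0.0592 = 3.091, so Q = 1230.
With Q = [Al³⁺]·[Ce³⁺]^3/[Ce⁴⁺]^3 and the known concentrations, [Al³⁺] in the numerator gives [Al³⁺] = 0.023 M.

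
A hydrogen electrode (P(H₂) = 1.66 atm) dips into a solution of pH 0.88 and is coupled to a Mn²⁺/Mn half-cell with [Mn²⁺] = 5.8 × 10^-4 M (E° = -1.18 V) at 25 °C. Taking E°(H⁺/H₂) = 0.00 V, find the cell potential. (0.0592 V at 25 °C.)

1.22 V

The hydrogen couple is the cathode, so E°_cell = 1.18 V; n = 2.
[H⁺] = 10^(−0.88) = 0.13 M, and Q = [Mn²⁺]·P(H₂) / [H⁺]^2 = 0.0554.
E = E° − (0.0592/2) log Q = 1.18 − (0.0592/2)(-1.256) = 1.217 V.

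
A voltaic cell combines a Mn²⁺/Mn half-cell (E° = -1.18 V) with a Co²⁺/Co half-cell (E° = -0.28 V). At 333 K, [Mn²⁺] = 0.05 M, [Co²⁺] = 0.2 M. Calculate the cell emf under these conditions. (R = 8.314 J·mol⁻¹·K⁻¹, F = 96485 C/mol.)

The Co²⁺/Co couple has the higher reduction potential and acts as the cathode, so E°_cell = -0.28 − (-1.18) = 0.90 V.
Balancing electrons gives n = 2; the reaction quotient is Q = [Mn²⁺]/[Co²⁺] = 0.250.
E = E° − (RT/nF) ln Q = 0.90 − (8.314×333)/(2×96485) × (-1.386) = 0.900 + 0.020 = 0.920 V.

0.920 V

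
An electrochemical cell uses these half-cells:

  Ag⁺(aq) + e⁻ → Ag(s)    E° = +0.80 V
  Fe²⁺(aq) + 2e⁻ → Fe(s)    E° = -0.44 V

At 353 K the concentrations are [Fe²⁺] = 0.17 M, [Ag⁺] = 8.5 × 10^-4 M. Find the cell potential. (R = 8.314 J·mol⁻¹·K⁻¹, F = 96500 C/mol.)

1.05 V

The Ag⁺/Ag couple has the higher reduction potential and acts as the cathode, so E°_cell = +0.80 − (-0.44) = 1.24 V.
Balancing electrons gives n = 2; the reaction quotient is Q = [Fe²⁺]/[Ag⁺]^2 = 2.35 × 10^5.
E = E° − (RT/nF) ln Q = 1.24 − (8.314×353)/(2×96500) × (12.369) = 1.240 − 0.188 = 1.052 V.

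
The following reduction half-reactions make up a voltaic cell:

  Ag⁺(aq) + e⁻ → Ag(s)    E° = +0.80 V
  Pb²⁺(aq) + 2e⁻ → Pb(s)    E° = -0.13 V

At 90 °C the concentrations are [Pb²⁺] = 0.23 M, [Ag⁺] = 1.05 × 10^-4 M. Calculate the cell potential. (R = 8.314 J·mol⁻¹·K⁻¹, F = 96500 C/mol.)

0.666 V

The Ag⁺/Ag couple has the higher reduction potential and acts as the cathode, so E°_cell = +0.80 − (-0.13) = 0.93 V.
Balancing electrons gives n = 2; the reaction quotient is Q = [Pb²⁺]/[Ag⁺]^2 = 2.09 × 10^7.
E = E° − (RT/nF) ln Q = 0.93 − (8.314×363)/(2×96500) × (16.853) = 0.930 − 0.264 = 0.666 V.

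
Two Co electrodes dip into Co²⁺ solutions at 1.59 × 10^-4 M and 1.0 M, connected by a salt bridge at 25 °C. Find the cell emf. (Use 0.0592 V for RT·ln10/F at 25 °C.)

Both half-cells are Co²⁺/Co, so E°_cell = 0. The concentrated side is the cathode; the cell reaction moves Co²⁺ from high to low concentration with n = 2.
Q = [Co²⁺]_dilute/[Co²⁺]_conc = 1.59 × 10^-4/1.0 = 1.59 × 10^-4.
E = 0 − (0.0592/2) log Q = −(0.0592/2)(-3.799) = 0.1125 V.

0.11 V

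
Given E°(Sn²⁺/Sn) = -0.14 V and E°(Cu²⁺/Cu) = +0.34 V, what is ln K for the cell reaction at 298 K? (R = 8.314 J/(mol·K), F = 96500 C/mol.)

ln K = 37.4

E°_cell = +0.34 − (-0.14) = 0.48 V, with n = 2 electrons transferred.
At equilibrium E = 0, so the Nernst equation gives ln K = nFE°/RT = (2)(96500)(0.48)/((8.314)(298)) = 37.39.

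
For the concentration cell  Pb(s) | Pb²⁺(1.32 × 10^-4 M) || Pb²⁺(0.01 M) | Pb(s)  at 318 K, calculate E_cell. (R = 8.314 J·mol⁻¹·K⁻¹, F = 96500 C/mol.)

Both half-cells are Pb²⁺/Pb, so E°_cell = 0. The concentrated side is the cathode; the cell reaction moves Pb²⁺ from high to low concentration with n = 2.
Q = [Pb²⁺]_dilute/[Pb²⁺]_conc = 1.32 × 10^-4/0.01 = 0.0132.
E = 0 − (RT/nF) ln Q = −((8.314×318)/(2×96500))(-4.328) = 0.0593 V.

0.059 V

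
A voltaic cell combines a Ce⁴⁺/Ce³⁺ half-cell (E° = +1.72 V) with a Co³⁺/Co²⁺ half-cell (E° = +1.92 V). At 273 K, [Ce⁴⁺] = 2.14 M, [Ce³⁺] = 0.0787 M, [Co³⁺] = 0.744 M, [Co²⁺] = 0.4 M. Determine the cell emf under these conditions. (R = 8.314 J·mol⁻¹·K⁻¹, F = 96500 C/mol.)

0.137 V

The Co³⁺/Co²⁺ couple has the higher reduction potential and acts as the cathode, so E°_cell = +1.92 − (+1.72) = 0.20 V.
Balancing electrons gives n = 1; the reaction quotient is Q = [Ce⁴⁺]·[Co²⁺]/([Ce³⁺]·[Co³⁺]) = 14.6.
E = E° − (RT/nF) ln Q = 0.20 − (8.314×273)/(1×96500) × (2.682) = 0.200 − 0.063 = 0.137 V.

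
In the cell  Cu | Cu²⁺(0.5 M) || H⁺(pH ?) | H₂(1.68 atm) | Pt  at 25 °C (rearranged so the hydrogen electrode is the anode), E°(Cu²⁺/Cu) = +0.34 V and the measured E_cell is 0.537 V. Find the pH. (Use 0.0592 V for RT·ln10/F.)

E°_cell = 0.34 V and n = 2.
log Q = n(E° − E)/0.0592 = 2×(0.34 − 0.537)/0.0592 = -6.655.
With Q = [H⁺]^2 / ([Cu²⁺]·P(H₂)), solving for [H⁺] gives log[H⁺] = -3.366, so pH = 3.37.

pH = 3.37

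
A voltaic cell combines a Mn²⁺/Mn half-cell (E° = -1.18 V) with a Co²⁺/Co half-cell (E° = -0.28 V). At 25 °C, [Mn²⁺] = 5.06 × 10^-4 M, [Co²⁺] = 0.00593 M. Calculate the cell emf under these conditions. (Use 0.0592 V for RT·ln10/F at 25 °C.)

The Co²⁺/Co couple has the higher reduction potential and acts as the cathode, so E°_cell = -0.28 − (-1.18) = 0.90 V.
Balancing electrons gives n = 2; the reaction quotient is Q = [Mn²⁺]/[Co²⁺] = 0.0853.
At 25 °C, E = E° − (0.0592/n) log Q = 0.90 − (0.0592/2)(-1.069) = 0.900 + 0.032 = 0.932 V.

0.932 V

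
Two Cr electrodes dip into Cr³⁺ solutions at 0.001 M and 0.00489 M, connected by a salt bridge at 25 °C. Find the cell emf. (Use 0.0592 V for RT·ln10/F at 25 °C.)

0.014 V

Both half-cells are Cr³⁺/Cr, so E°_cell = 0. The concentrated side is the cathode; the cell reaction moves Cr³⁺ from high to low concentration with n = 3.
Q = [Cr³⁺]_dilute/[Cr³⁺]_conc = 0.001/0.00489 = 0.204.
E = 0 − (0.0592/3) log Q = −(0.0592/3)(-0.689) = 0.0136 V.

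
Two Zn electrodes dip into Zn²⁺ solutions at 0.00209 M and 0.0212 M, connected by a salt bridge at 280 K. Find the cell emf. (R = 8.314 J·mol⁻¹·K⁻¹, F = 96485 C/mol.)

Both half-cells are Zn²⁺/Zn, so E°_cell = 0. The concentrated side is the cathode; the cell reaction moves Zn²⁺ from high to low concentration with n = 2.
Q = [Zn²⁺]_dilute/[Zn²⁺]_conc = 0.00209/0.0212 = 0.0986.
E = 0 − (RT/nF) ln Q = −((8.314×280)/(2×96485))(-2.317) = 0.0280 V.

0.028 V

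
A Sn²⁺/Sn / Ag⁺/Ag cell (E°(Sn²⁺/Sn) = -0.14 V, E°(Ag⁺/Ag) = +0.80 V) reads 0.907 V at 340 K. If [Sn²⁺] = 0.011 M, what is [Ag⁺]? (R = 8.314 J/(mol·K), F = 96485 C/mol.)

0.034 M

From the Nernst equation, ln Q = nF(E° − E)/RT = 2×96485×(0.94 − 0.907)/(8.314×340) = 2.253, so Q = 9.51.
With Q = [Sn²⁺]/[Ag⁺]^2 and the known concentrations, [Ag⁺]^2 in the denominator gives [Ag⁺] = 0.034 M.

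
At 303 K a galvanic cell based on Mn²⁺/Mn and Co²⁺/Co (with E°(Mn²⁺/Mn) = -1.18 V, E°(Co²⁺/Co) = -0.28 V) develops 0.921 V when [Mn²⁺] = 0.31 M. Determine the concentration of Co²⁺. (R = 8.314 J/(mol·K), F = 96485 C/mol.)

From the Nernst equation, ln Q = nF(E° − E)/RT = 2×96485×(0.90 − 0.921)/(8.314×303) = -1.609, so Q = 0.200.
With Q = [Mn²⁺]/[Co²⁺] and the known concentrations, [Co²⁺] in the denominator gives [Co²⁺] = 1.5 M.

1.5 M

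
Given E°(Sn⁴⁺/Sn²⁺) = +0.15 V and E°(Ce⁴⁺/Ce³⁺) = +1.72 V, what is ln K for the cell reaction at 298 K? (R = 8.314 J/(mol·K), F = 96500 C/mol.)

ln K = 122.3

E°_cell = +1.72 − (+0.15) = 1.57 V, with n = 2 electrons transferred.
At equilibrium E = 0, so the Nernst equation gives ln K = nFE°/RT = (2)(96500)(1.57)/((8.314)(298)) = 122.30.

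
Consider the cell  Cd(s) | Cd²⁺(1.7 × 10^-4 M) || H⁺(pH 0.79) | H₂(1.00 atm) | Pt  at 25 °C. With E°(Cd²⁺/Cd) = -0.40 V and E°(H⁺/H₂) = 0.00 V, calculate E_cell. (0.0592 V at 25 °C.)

0.46 V

The hydrogen couple is the cathode, so E°_cell = 0.40 V; n = 2.
[H⁺] = 10^(−0.79) = 0.16 M, and Q = [Cd²⁺]·P(H₂) / [H⁺]^2 = 0.00646.
E = E° − (0.0592/2) log Q = 0.40 − (0.0592/2)(-2.190) = 0.465 V.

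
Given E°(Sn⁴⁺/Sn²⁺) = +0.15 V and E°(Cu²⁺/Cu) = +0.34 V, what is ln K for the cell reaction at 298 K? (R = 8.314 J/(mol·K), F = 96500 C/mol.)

ln K = 14.8

E°_cell = +0.34 − (+0.15) = 0.19 V, with n = 2 electrons transferred.
At equilibrium E = 0, so the Nernst equation gives ln K = nFE°/RT = (2)(96500)(0.19)/((8.314)(298)) = 14.80.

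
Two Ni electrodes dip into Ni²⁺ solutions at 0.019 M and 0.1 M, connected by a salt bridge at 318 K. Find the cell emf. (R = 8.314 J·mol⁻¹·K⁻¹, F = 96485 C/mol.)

Both half-cells are Ni²⁺/Ni, so E°_cell = 0. The concentrated side is the cathode; the cell reaction moves Ni²⁺ from high to low concentration with n = 2.
Q = [Ni²⁺]_dilute/[Ni²⁺]_conc = 0.019/0.1 = 0.190.
E = 0 − (RT/nF) ln Q = −((8.314×318)/(2×96485))(-1.661) = 0.0228 V.

0.023 V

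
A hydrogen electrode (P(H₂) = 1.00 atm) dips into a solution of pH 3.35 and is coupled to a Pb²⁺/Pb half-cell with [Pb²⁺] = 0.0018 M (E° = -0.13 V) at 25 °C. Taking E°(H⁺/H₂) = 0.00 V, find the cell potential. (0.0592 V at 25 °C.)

0.013 V

The hydrogen couple is the cathode, so E°_cell = 0.13 V; n = 2.
[H⁺] = 10^(−3.35) = 4.5 × 10^-4 M, and Q = [Pb²⁺]·P(H₂) / [H⁺]^2 = 9020.
E = E° − (0.0592/2) log Q = 0.13 − (0.0592/2)(3.955) = 0.013 V.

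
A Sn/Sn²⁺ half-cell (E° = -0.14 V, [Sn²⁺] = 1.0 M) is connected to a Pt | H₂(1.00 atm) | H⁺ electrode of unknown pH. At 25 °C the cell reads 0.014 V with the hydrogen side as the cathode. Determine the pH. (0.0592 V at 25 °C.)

E°_cell = 0.14 V and n = 2.
log Q = n(E° − E)/0.0592 = 2×(0.14 − 0.014)/0.0592 = 4.257.
With Q = [Sn²⁺]·P(H₂) / [H⁺]^2, solving for [H⁺] gives log[H⁺] = -2.128, so pH = 2.13.

pH = 2.13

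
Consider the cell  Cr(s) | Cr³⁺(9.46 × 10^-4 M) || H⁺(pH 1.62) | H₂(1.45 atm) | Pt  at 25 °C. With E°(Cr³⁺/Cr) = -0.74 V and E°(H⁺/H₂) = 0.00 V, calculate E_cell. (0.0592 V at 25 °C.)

0.70 V

The hydrogen couple is the cathode, so E°_cell = 0.74 V; n = 6.
[H⁺] = 10^(−1.62) = 0.024 M, and Q = [Cr³⁺]^2·P(H₂)^3 / [H⁺]^6 = 1.43 × 10^4.
E = E° − (0.0592/6) log Q = 0.74 − (0.0592/6)(4.156) = 0.699 V.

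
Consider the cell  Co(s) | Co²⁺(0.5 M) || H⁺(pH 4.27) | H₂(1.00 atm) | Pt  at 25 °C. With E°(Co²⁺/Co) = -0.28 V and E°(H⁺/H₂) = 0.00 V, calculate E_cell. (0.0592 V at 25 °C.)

The hydrogen couple is the cathode, so E°_cell = 0.28 V; n = 2.
[H⁺] = 10^(−4.27) = 5.4 × 10^-5 M, and Q = [Co²⁺]·P(H₂) / [H⁺]^2 = 1.73 × 10^8.
E = E° − (0.0592/2) log Q = 0.28 − (0.0592/2)(8.239) = 0.036 V.

0.036 V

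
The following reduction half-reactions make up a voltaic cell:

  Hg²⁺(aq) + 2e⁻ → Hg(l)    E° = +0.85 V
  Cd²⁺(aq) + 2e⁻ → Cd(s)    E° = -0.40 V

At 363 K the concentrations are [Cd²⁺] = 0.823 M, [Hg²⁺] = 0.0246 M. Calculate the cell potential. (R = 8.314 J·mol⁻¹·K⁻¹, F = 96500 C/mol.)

1.20 V

The Hg²⁺/Hg couple has the higher reduction potential and acts as the cathode, so E°_cell = +0.85 − (-0.40) = 1.25 V.
Balancing electrons gives n = 2; the reaction quotient is Q = [Cd²⁺]/[Hg²⁺] = 33.5.
E = E° − (RT/nF) ln Q = 1.25 − (8.314×363)/(2×96500) × (3.510) = 1.250 − 0.055 = 1.195 V.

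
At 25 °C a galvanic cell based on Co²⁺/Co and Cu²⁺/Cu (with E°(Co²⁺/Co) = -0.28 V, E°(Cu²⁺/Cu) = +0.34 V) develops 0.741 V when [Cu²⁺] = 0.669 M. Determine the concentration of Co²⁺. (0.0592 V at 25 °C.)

5.5 × 10^-5 M

From the Nernst equation, log Q = n(E° − E)/0.0592 = 2(0.62 − 0.741)/0.0592 = -4.088, so Q = 8.17 × 10^-5.
With Q = [Co²⁺]/[Cu²⁺] and the known concentrations, [Co²⁺] in the numerator gives [Co²⁺] = 5.5 × 10^-5 M.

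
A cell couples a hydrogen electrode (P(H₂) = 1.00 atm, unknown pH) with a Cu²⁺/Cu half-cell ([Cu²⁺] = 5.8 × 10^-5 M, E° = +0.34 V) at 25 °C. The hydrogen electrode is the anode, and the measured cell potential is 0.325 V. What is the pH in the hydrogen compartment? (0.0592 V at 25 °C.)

pH = 1.86

E°_cell = 0.34 V and n = 2.
log Q = n(E° − E)/0.0592 = 2×(0.34 − 0.325)/0.0592 = 0.507.
With Q = [H⁺]^2 / ([Cu²⁺]·P(H₂)), solving for [H⁺] gives log[H⁺] = -1.865, so pH = 1.86.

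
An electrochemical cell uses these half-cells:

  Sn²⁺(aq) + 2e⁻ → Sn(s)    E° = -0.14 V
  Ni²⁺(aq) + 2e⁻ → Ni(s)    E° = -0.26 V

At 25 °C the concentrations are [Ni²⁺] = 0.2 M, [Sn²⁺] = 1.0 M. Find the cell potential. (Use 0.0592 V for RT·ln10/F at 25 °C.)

The Sn²⁺/Sn couple has the higher reduction potential and acts as the cathode, so E°_cell = -0.14 − (-0.26) = 0.12 V.
Balancing electrons gives n = 2; the reaction quotient is Q = [Ni²⁺]/[Sn²⁺] = 0.200.
At 25 °C, E = E° − (0.0592/n) log Q = 0.12 − (0.0592/2)(-0.699) = 0.120 + 0.021 = 0.141 V.

0.141 V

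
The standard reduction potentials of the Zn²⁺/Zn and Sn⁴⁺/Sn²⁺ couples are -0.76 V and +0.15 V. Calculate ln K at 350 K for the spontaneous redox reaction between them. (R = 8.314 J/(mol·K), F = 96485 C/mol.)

ln K = 60.3

E°_cell = +0.15 − (-0.76) = 0.91 V, with n = 2 electrons transferred.
At equilibrium E = 0, so the Nernst equation gives ln K = nFE°/RT = (2)(96485)(0.91)/((8.314)(350)) = 60.35.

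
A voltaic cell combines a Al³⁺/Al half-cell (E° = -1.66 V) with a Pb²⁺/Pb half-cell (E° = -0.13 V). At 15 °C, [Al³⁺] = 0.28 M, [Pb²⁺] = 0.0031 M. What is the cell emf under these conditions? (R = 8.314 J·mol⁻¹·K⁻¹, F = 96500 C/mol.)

1.47 V

The Pb²⁺/Pb couple has the higher reduction potential and acts as the cathode, so E°_cell = -0.13 − (-1.66) = 1.53 V.
Balancing electrons gives n = 6; the reaction quotient is Q = [Al³⁺]^2/[Pb²⁺]^3 = 2.63 × 10^6.
E = E° − (RT/nF) ln Q = 1.53 − (8.314×288)/(6×96500) × (14.783) = 1.530 − 0.061 = 1.469 V.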